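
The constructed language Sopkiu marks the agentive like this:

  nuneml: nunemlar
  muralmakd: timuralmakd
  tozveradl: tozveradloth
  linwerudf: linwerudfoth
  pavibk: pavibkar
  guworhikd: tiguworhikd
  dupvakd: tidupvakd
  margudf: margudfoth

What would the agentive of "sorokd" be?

tisorokd

"sorokd" has second-to-last letter 'k'. The stems whose second-to-last letter is 'k' (guworhikd → tiguworhikd, dupvakd → tidupvakd, muralmakd → timuralmakd) add the prefix ti-.
So sorokd → tisorokd.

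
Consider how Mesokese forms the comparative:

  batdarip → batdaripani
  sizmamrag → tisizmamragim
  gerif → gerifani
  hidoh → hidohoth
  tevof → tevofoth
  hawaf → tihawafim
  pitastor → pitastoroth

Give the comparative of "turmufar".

titurmufarim

"turmufar" has last vowel 'a'. The stems whose last vowel is 'a' (hawaf → tihawafim, sizmamrag → tisizmamragim) add ti- … -im around the stem.
The other patterns: stems whose last vowel is 'i' add -ani; stems whose last vowel is 'o' add -oth.
So turmufar → titurmufarim.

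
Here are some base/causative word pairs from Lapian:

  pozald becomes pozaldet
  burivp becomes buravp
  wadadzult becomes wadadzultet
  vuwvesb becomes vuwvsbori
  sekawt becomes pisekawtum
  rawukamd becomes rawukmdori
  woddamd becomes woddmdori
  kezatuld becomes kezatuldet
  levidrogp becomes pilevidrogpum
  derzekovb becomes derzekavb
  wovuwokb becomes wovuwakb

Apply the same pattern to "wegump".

wovuwokb and vuwvesb both end in -b yet inflect differently (wovuwakb, vuwvsbori), so the final letter is not what conditions the rule; the second-to-last letter is.
"wegump" has second-to-last letter 'm'. The stems whose second-to-last letter is 'm' (rawukamd → rawukmdori, woddamd → woddmdori) delete the last vowel and add -ori.
The other patterns: stems whose second-to-last letter is 'k' or 'v' change the last vowel to 'a'; stems whose second-to-last letter is 'l' add -et; stems whose second-to-last letter is 'g' or 'w' add pi- … -um around the stem.
So wegump → wegmpori.

wegmpori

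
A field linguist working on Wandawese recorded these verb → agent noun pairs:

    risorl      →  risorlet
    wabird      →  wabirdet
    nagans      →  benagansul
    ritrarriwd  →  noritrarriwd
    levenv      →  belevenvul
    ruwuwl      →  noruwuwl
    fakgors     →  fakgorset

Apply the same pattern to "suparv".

nagans and fakgors both end in -s yet inflect differently (benagansul, fakgorset), so the final letter is not what conditions the rule; the second-to-last letter is.
"suparv" has second-to-last letter 'r'. The stems whose second-to-last letter is 'r' (wabird → wabirdet, risorl → risorlet, fakgors → fakgorset) add -et.
The other patterns: stems whose second-to-last letter is 'n' add be- … -ul around the stem; stems whose second-to-last letter is 'w' add the prefix no-.
So suparv → suparvet.

suparvet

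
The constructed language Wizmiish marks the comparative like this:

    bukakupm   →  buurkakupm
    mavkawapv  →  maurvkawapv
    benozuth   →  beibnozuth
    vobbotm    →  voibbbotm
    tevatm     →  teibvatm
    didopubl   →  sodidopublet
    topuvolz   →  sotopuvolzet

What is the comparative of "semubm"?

"semubm" has second-to-last letter 'b'. The one such stem in the data (didopubl → sodidopublet) adds so- … -et around the stem, so the same rule applies.
So semubm → sosemubmet.

sosemubmet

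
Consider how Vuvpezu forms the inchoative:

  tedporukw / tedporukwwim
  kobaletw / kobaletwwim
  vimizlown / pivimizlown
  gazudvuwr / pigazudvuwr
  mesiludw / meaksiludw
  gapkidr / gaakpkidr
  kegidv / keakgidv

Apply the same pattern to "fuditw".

fuditwwim

"fuditw" has second-to-last letter 't'. The one such stem in the data (kobaletw → kobaletwwim) doubles the final consonant and adds -im (as does tedporukw), so the same rule applies.
The other patterns: stems whose second-to-last letter is 'w' add the prefix pi-; stems whose second-to-last letter is 'd' insert -ak- after the first vowel.
So fuditw → fuditwwim.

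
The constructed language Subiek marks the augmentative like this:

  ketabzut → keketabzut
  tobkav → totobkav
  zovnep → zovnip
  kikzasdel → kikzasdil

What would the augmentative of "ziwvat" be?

ziziwvat

kikzasdel and ketabzut both begin with k- yet inflect differently (kikzasdil, keketabzut), so the first letter is not what conditions the rule; the final letter is.
"ziwvat" ends in -t. The one such stem in the data (ketabzut → keketabzut) repeats the first consonant+vowel as a prefix (as does tobkav), so the same rule applies.
So ziwvat → ziziwvat.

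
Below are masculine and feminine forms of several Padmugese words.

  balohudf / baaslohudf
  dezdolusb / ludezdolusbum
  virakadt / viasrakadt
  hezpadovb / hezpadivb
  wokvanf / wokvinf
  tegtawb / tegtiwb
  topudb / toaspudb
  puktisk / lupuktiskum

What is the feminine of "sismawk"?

"sismawk" has second-to-last letter 'w'. The one such stem in the data (tegtawb → tegtiwb) changes the last vowel to 'i' (as do wokvanf, hezpadovb), so the same rule applies.
The other patterns: stems whose second-to-last letter is 's' add lu- … -um around the stem; stems whose second-to-last letter is 'd' insert -as- after the first vowel.
So sismawk → sismiwk.

sismiwk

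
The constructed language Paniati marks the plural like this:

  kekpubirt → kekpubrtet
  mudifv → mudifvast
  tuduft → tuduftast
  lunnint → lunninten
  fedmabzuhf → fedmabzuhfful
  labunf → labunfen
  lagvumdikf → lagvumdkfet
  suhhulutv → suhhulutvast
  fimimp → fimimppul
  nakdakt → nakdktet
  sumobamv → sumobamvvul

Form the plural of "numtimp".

kekpubirt and lunnint both end in -t yet inflect differently (kekpubrtet, lunninten), so the final letter is not what conditions the rule; the second-to-last letter is.
"numtimp" has second-to-last letter 'm'. The stems whose second-to-last letter is 'm' (fimimp → fimimppul, sumobamv → sumobamvvul) double the final consonant and add -ul.
The other patterns: stems whose second-to-last letter is 'k' or 'r' delete the last vowel and add -et; stems whose second-to-last letter is 'n' add -en; stems whose second-to-last letter is 'f' or 't' add -ast.
So numtimp → numtimppul.

numtimppul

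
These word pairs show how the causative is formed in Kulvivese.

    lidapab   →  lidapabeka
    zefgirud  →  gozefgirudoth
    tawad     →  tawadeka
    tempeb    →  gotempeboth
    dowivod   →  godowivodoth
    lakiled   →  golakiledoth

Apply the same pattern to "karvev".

gokarvevoth

tawad and lakiled both end in -d yet inflect differently (tawadeka, golakiledoth), so the final letter is not what conditions the rule; the last vowel is.
"karvev" has last vowel 'e'. The stems whose last vowel is 'e' (lakiled → golakiledoth, tempeb → gotempeboth) add go- … -oth around the stem.
The other pattern: stems whose last vowel is 'a' add -eka.
So karvev → gokarvevoth.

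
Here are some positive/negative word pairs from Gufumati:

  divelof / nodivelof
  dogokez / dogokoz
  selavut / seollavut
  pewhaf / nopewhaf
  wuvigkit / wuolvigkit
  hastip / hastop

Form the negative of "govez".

"govez" ends in -z. The one such stem in the data (dogokez → dogokoz) changes the last vowel to 'o' (as does hastip), so the same rule applies.
The other patterns: stems ending in -t insert -ol- after the first vowel; stems ending in -f add the prefix no-.
So govez → govoz.

govoz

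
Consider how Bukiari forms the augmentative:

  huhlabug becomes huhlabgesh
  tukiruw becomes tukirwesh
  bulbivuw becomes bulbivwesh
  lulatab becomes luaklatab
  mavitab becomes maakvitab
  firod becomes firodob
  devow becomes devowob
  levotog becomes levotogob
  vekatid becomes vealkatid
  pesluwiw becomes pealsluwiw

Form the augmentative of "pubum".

tukiruw and devow both end in -w yet inflect differently (tukirwesh, devowob), so the final letter is not what conditions the rule; the last vowel is.
"pubum" has last vowel 'u'. The stems whose last vowel is 'u' (huhlabug → huhlabgesh, tukiruw → tukirwesh, bulbivuw → bulbivwesh) delete the last vowel and add -esh.
The other patterns: stems whose last vowel is 'a' insert -ak- after the first vowel; stems whose last vowel is 'o' add -ob; stems whose last vowel is 'i' insert -al- after the first vowel.
So pubum → pubmesh.

pubmesh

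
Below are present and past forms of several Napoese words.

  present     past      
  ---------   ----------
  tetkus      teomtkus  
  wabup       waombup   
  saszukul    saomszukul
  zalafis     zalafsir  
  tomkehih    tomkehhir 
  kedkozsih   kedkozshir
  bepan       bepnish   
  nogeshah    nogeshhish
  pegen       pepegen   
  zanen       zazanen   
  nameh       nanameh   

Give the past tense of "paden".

tetkus and zalafis both end in -s yet inflect differently (teomtkus, zalafsir), so the final letter is not what conditions the rule; the last vowel is.
"paden" has last vowel 'e'. The stems whose last vowel is 'e' (pegen → pepegen, zanen → zazanen, nameh → nanameh) repeat the first consonant+vowel as a prefix.
So paden → papaden.

papaden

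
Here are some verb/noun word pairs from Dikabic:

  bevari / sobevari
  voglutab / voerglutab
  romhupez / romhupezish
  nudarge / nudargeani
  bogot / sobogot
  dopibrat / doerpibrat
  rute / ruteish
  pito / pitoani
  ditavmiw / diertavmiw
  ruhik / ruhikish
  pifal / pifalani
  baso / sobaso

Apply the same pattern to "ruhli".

ruhliish

dopibrat and bogot both end in -t yet inflect differently (doerpibrat, sobogot), so the final letter is not what conditions the rule; the first letter is.
"ruhli" begins with r-. The stems beginning with r- (rute → ruteish, romhupez → romhupezish, ruhik → ruhikish) add -ish.
The other patterns: stems beginning with d- or v- insert -er- after the first vowel; stems beginning with b- add the prefix so-; stems beginning with n- or p- add -ani.
So ruhli → ruhliish.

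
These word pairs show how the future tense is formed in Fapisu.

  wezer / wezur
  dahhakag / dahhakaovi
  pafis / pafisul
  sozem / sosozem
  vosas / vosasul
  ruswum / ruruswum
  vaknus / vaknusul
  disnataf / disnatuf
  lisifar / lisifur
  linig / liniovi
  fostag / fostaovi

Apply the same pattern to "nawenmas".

linig and pafis both have last vowel 'i' yet inflect differently (liniovi, pafisul), so the last vowel is not what conditions the rule; the final letter is.
"nawenmas" ends in -s. The stems ending in -s (pafis → pafisul, vaknus → vaknusul, vosas → vosasul) add -ul.
The other patterns: stems ending in -m repeat the first consonant+vowel as a prefix; stems ending in -g drop the final letter and add -ovi; stems ending in -f or -r change the last vowel to 'u'.
So nawenmas → nawenmasul.

nawenmasul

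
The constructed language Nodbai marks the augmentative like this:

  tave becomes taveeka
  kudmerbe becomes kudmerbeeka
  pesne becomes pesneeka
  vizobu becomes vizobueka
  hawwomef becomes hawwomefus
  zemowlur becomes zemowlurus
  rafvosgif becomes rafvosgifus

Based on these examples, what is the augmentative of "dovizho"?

tave and hawwomef both have last vowel 'e' yet inflect differently (taveeka, hawwomefus), so the last vowel is not what conditions the rule; whether the stem ends in a vowel or a consonant is.
"dovizho" ends in a vowel. The stems ending in a vowel (tave → taveeka, kudmerbe → kudmerbeeka, pesne → pesneeka) add -eka.
The other pattern: stems ending in a consonant add -us.
So dovizho → dovizhoeka.

dovizhoeka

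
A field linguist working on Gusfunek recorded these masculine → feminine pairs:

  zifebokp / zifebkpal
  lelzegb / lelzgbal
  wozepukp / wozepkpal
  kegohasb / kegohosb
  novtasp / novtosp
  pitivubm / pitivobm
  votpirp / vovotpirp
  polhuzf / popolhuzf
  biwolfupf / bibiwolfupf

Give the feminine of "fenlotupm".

lelzegb and kegohasb both end in -b yet inflect differently (lelzgbal, kegohosb), so the final letter is not what conditions the rule; the second-to-last letter is.
"fenlotupm" has second-to-last letter 'p'. The one such stem in the data (biwolfupf → bibiwolfupf) repeats the first consonant+vowel as a prefix (as do votpirp, polhuzf), so the same rule applies.
So fenlotupm → fefenlotupm.

fefenlotupm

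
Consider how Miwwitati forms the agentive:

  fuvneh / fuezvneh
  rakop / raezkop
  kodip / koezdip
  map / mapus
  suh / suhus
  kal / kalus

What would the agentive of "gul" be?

"gul" has 1 vowel. The stems with 1 vowel (map → mapus, suh → suhus, kal → kalus) add -us.
So gul → gulus.

gulus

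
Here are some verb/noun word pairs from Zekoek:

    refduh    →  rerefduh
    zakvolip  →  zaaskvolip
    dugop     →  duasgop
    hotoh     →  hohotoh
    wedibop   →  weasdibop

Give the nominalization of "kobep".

koasbep

wedibop and hotoh both have last vowel 'o' yet inflect differently (weasdibop, hohotoh), so the last vowel is not what conditions the rule; the final letter is.
"kobep" ends in -p. The stems ending in -p (wedibop → weasdibop, dugop → duasgop, zakvolip → zaaskvolip) insert -as- after the first vowel.
So kobep → koasbep.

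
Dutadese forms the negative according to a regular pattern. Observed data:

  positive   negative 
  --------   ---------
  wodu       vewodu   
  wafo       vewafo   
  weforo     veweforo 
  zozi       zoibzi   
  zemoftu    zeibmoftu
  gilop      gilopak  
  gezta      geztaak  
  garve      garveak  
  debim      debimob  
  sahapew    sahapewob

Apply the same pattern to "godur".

wodu and zemoftu both end in -u yet inflect differently (vewodu, zeibmoftu), so the final letter is not what conditions the rule; the first letter is.
"godur" begins with g-. The stems beginning with g- (gilop → gilopak, gezta → geztaak, garve → garveak) add -ak.
So godur → godurak.

godurak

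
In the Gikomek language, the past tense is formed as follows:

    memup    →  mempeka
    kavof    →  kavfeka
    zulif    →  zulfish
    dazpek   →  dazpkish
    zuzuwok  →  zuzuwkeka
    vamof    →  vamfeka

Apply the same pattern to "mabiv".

mabvish

"mabiv" has last vowel 'i'. The one such stem in the data (zulif → zulfish) deletes the last vowel and adds -ish (as does dazpek), so the same rule applies.
The other pattern: stems whose last vowel is 'o' or 'u' delete the last vowel and add -eka.
So mabiv → mabvish.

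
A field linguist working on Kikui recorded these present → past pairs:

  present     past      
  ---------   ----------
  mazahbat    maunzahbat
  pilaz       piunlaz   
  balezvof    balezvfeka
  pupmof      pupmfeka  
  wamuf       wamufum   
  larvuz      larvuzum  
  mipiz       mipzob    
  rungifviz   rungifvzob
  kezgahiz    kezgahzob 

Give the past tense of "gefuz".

balezvof and wamuf both end in -f yet inflect differently (balezvfeka, wamufum), so the final letter is not what conditions the rule; the last vowel is.
"gefuz" has last vowel 'u'. The stems whose last vowel is 'u' (wamuf → wamufum, larvuz → larvuzum) add -um.
The other patterns: stems whose last vowel is 'a' insert -un- after the first vowel; stems whose last vowel is 'o' delete the last vowel and add -eka; stems whose last vowel is 'i' delete the last vowel and add -ob.
So gefuz → gefuzum.

gefuzum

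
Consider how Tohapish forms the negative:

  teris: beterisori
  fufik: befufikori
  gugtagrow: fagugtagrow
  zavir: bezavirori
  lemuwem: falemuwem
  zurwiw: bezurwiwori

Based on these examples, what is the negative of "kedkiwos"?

fakedkiwos

zurwiw and gugtagrow both end in -w yet inflect differently (bezurwiwori, fagugtagrow), so the final letter is not what conditions the rule; the last vowel is.
"kedkiwos" has last vowel 'o'. The one such stem in the data (gugtagrow → fagugtagrow) adds the prefix fa-, so the same rule applies.
The other pattern: stems whose last vowel is 'i' add be- … -ori around the stem.
So kedkiwos → fakedkiwos.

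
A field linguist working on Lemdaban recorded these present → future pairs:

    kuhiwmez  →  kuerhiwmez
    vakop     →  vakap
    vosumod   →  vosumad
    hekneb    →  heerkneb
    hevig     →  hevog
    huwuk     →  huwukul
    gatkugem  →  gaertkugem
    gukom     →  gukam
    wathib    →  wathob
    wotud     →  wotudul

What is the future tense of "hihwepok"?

hihwepak

wotud and vosumod both end in -d yet inflect differently (wotudul, vosumad), so the final letter is not what conditions the rule; the last vowel is.
"hihwepok" has last vowel 'o'. The stems whose last vowel is 'o' (gukom → gukam, vakop → vakap, vosumod → vosumad) change the last vowel to 'a'.
The other patterns: stems whose last vowel is 'u' add -ul; stems whose last vowel is 'e' insert -er- after the first vowel; stems whose last vowel is 'i' change the last vowel to 'o'.
So hihwepok → hihwepak.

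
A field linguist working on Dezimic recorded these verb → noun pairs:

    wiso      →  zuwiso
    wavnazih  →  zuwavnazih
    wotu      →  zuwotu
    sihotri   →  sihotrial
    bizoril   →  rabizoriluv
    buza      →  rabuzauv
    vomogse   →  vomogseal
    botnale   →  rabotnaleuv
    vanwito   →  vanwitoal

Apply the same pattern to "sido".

sidoal

"sido" begins with s-. The one such stem in the data (sihotri → sihotrial) adds -al, so the same rule applies.
The other patterns: stems beginning with b- add ra- … -uv around the stem; stems beginning with w- add the prefix zu-.
So sido → sidoal.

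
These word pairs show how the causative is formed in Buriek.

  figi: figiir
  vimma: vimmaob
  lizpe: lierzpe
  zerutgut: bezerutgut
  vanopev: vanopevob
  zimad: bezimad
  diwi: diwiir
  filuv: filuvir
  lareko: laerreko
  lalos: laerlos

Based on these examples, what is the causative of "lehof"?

leerhof

vanopev and filuv both end in -v yet inflect differently (vanopevob, filuvir), so the final letter is not what conditions the rule; the first letter is.
"lehof" begins with l-. The stems beginning with l- (lareko → laerreko, lizpe → lierzpe, lalos → laerlos) insert -er- after the first vowel.
The other patterns: stems beginning with v- add -ob; stems beginning with z- add the prefix be-; stems beginning with d- or f- add -ir.
So lehof → leerhof.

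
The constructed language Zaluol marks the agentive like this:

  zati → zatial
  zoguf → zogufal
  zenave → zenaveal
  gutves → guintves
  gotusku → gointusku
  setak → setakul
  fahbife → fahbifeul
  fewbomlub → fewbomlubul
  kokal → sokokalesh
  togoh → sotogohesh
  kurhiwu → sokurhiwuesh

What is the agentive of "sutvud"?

"sutvud" begins with s-. The one such stem in the data (setak → setakul) adds -ul, so the same rule applies.
So sutvud → sutvudul.

sutvudul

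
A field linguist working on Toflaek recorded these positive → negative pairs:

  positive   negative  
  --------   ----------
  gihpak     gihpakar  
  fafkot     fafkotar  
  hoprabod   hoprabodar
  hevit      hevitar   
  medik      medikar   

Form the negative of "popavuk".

popavukar

Every pair shown (gihpak → gihpakar, fafkot → fafkotar, hoprabod → hoprabodar, …) follows the same rule: add -ar.
So popavuk → popavukar.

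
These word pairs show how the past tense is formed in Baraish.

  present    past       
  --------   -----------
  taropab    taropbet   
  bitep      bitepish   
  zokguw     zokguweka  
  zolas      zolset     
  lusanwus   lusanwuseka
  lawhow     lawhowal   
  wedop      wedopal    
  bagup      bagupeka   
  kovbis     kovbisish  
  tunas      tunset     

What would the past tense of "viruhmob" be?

viruhmobal

zolas and lusanwus both end in -s yet inflect differently (zolset, lusanwuseka), so the final letter is not what conditions the rule; the last vowel is.
"viruhmob" has last vowel 'o'. The stems whose last vowel is 'o' (lawhow → lawhowal, wedop → wedopal) add -al.
The other patterns: stems whose last vowel is 'a' delete the last vowel and add -et; stems whose last vowel is 'u' add -eka; stems whose last vowel is 'e' or 'i' add -ish.
So viruhmob → viruhmobal.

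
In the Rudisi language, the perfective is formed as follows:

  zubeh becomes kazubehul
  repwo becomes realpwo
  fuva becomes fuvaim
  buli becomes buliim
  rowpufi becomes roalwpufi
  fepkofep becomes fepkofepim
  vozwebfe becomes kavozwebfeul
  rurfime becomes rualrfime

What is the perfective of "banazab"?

vozwebfe and rurfime both end in -e yet inflect differently (kavozwebfeul, rualrfime), so the final letter is not what conditions the rule; the first letter is.
"banazab" begins with b-. The one such stem in the data (buli → buliim) adds -im, so the same rule applies.
The other patterns: stems beginning with v- or z- add ka- … -ul around the stem; stems beginning with r- insert -al- after the first vowel.
So banazab → banazabim.

banazabim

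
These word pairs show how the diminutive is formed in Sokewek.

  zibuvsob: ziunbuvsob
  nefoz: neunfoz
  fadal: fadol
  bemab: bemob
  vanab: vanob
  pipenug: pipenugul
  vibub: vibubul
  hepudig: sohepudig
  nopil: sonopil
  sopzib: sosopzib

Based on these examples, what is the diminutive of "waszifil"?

sowaszifil

zibuvsob and bemab both end in -b yet inflect differently (ziunbuvsob, bemob), so the final letter is not what conditions the rule; the last vowel is.
"waszifil" has last vowel 'i'. The stems whose last vowel is 'i' (hepudig → sohepudig, nopil → sonopil, sopzib → sosopzib) add the prefix so-.
So waszifil → sowaszifil.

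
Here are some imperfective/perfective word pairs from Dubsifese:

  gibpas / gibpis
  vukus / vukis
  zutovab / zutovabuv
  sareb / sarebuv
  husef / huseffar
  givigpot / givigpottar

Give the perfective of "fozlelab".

fozlelabuv

gibpas and zutovab both have last vowel 'a' yet inflect differently (gibpis, zutovabuv), so the last vowel is not what conditions the rule; the final letter is.
"fozlelab" ends in -b. The stems ending in -b (zutovab → zutovabuv, sareb → sarebuv) add -uv.
The other patterns: stems ending in -s change the last vowel to 'i'; stems ending in -f or -t double the final consonant and add -ar.
So fozlelab → fozlelabuv.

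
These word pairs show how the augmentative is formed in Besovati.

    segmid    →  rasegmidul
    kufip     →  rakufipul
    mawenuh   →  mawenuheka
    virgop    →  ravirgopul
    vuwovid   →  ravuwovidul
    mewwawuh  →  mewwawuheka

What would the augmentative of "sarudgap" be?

mewwawuh and vuwovid both have 3 vowels yet inflect differently (mewwawuheka, ravuwovidul), so the number of vowels is not what conditions the rule; the final letter is.
"sarudgap" ends in -p. The stems ending in -p (virgop → ravirgopul, kufip → rakufipul) add ra- … -ul around the stem.
So sarudgap → rasarudgapul.

rasarudgapul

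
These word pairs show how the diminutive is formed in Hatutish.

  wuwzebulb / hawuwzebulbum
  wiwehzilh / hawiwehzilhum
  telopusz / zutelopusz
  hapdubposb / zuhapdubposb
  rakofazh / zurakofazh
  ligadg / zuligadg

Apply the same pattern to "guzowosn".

"guzowosn" has second-to-last letter 's'. The stems whose second-to-last letter is 's' (telopusz → zutelopusz, hapdubposb → zuhapdubposb) add the prefix zu-.
The other pattern: stems whose second-to-last letter is 'l' add ha- … -um around the stem.
So guzowosn → zuguzowosn.

zuguzowosn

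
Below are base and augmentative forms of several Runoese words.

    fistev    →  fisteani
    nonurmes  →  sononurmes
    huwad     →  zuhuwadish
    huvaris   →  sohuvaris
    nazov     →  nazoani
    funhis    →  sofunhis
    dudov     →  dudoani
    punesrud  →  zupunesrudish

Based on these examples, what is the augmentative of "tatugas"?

"tatugas" ends in -s. The stems ending in -s (funhis → sofunhis, nonurmes → sononurmes, huvaris → sohuvaris) add the prefix so-.
The other patterns: stems ending in -v drop the final letter and add -ani; stems ending in -d add zu- … -ish around the stem.
So tatugas → sotatugas.

sotatugas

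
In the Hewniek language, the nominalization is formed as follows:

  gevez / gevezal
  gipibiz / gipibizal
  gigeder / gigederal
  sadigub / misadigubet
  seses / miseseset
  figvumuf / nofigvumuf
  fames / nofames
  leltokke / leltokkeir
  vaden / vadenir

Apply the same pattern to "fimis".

nofimis

"fimis" begins with f-. The stems beginning with f- (figvumuf → nofigvumuf, fames → nofames) add the prefix no-.
The other patterns: stems beginning with g- add -al; stems beginning with s- add mi- … -et around the stem; stems beginning with l- or v- add -ir.
So fimis → nofimis.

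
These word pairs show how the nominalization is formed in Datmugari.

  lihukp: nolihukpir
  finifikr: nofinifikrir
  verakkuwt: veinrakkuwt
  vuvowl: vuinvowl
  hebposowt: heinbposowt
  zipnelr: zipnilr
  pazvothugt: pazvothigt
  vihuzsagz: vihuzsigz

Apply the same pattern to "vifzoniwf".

finifikr and zipnelr both end in -r yet inflect differently (nofinifikrir, zipnilr), so the final letter is not what conditions the rule; the second-to-last letter is.
"vifzoniwf" has second-to-last letter 'w'. The stems whose second-to-last letter is 'w' (verakkuwt → veinrakkuwt, vuvowl → vuinvowl, hebposowt → heinbposowt) insert -in- after the first vowel.
So vifzoniwf → viinfzoniwf.

viinfzoniwf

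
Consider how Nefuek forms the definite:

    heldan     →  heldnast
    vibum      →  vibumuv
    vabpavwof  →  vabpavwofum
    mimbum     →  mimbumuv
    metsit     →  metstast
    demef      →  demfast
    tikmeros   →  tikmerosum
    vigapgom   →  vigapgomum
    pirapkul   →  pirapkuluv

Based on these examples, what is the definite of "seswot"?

vigapgom and mimbum both end in -m yet inflect differently (vigapgomum, mimbumuv), so the final letter is not what conditions the rule; the last vowel is.
"seswot" has last vowel 'o'. The stems whose last vowel is 'o' (vigapgom → vigapgomum, vabpavwof → vabpavwofum, tikmeros → tikmerosum) add -um.
The other patterns: stems whose last vowel is 'u' add -uv; stems whose last vowel is 'a', 'e' or 'i' delete the last vowel and add -ast.
So seswot → seswotum.

seswotum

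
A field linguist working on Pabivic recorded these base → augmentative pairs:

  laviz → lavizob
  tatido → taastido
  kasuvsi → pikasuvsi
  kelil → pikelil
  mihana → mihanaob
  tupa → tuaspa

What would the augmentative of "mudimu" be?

tupa and mihana both end in -a yet inflect differently (tuaspa, mihanaob), so the final letter is not what conditions the rule; the first letter is.
"mudimu" begins with m-. The one such stem in the data (mihana → mihanaob) adds -ob, so the same rule applies.
So mudimu → mudimuob.

mudimuob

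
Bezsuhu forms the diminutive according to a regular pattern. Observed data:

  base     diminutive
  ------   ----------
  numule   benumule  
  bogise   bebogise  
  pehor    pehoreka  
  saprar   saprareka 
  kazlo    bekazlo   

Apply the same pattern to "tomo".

kazlo and pehor both have last vowel 'o' yet inflect differently (bekazlo, pehoreka), so the last vowel is not what conditions the rule; whether the stem ends in a vowel or a consonant is.
"tomo" ends in a vowel. The stems ending in a vowel (kazlo → bekazlo, bogise → bebogise, numule → benumule) add the prefix be-.
So tomo → betomo.

betomo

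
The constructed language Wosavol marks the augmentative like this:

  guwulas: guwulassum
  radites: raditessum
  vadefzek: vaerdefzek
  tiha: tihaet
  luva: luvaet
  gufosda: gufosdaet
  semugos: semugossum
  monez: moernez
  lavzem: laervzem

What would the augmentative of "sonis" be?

"sonis" ends in -s. The stems ending in -s (semugos → semugossum, radites → raditessum, guwulas → guwulassum) double the final consonant and add -um.
So sonis → sonissum.

sonissum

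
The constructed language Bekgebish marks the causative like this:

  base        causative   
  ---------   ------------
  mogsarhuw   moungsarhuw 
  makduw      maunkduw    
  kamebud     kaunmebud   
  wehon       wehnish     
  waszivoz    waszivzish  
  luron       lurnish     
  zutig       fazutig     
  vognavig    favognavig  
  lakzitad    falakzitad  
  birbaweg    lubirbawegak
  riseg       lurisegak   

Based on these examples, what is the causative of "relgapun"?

kamebud and lakzitad both end in -d yet inflect differently (kaunmebud, falakzitad), so the final letter is not what conditions the rule; the last vowel is.
"relgapun" has last vowel 'u'. The stems whose last vowel is 'u' (mogsarhuw → moungsarhuw, makduw → maunkduw, kamebud → kaunmebud) insert -un- after the first vowel.
So relgapun → reunlgapun.

reunlgapun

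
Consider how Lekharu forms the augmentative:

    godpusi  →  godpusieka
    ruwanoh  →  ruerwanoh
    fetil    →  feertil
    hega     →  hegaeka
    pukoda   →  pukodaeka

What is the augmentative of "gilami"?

"gilami" ends in a vowel. The stems ending in a vowel (pukoda → pukodaeka, hega → hegaeka, godpusi → godpusieka) add -eka.
The other pattern: stems ending in a consonant insert -er- after the first vowel.
So gilami → gilamieka.

gilamieka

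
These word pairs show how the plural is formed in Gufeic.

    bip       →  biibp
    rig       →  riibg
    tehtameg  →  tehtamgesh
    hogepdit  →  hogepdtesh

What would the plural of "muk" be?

muibk

tehtameg and rig both end in -g yet inflect differently (tehtamgesh, riibg), so the final letter is not what conditions the rule; the number of vowels is.
"muk" has 1 vowel. The stems with 1 vowel (rig → riibg, bip → biibp) insert -ib- after the first vowel.
The other pattern: stems with 3 vowels delete the last vowel and add -esh.
So muk → muibk.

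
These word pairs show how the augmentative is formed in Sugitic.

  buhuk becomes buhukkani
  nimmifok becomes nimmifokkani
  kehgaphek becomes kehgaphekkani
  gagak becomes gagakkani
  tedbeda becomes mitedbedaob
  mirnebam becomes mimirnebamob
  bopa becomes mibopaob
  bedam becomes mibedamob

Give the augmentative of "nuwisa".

"nuwisa" ends in -a. The stems ending in -a (tedbeda → mitedbedaob, bopa → mibopaob) add mi- … -ob around the stem.
So nuwisa → minuwisaob.

minuwisaob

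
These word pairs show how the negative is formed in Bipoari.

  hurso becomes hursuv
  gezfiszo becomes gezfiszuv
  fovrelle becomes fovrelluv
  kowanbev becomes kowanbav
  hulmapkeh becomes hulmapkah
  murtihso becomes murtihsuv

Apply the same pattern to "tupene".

tupenuv

fovrelle and kowanbev both have last vowel 'e' yet inflect differently (fovrelluv, kowanbav), so the last vowel is not what conditions the rule; whether the stem ends in a vowel or a consonant is.
"tupene" ends in a vowel. The stems ending in a vowel (murtihso → murtihsuv, fovrelle → fovrelluv, gezfiszo → gezfiszuv) drop the final letter and add -uv.
The other pattern: stems ending in a consonant change the last vowel to 'a'.
So tupene → tupenuv.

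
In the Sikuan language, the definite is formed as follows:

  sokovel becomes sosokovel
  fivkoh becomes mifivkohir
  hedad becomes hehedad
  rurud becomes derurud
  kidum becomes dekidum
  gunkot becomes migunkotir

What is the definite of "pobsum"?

"pobsum" has last vowel 'u'. The stems whose last vowel is 'u' (kidum → dekidum, rurud → derurud) add the prefix de-.
So pobsum → depobsum.

depobsum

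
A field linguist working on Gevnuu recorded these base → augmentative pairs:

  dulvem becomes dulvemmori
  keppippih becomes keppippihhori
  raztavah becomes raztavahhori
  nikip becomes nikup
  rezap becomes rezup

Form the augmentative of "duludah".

duludahhori

"duludah" ends in -h. The stems ending in -h (raztavah → raztavahhori, keppippih → keppippihhori) double the final consonant and add -ori.
So duludah → duludahhori.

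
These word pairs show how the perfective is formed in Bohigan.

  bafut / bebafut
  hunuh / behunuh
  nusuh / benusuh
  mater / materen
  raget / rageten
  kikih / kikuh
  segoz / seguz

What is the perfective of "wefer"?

"wefer" has last vowel 'e'. The stems whose last vowel is 'e' (mater → materen, raget → rageten) add -en.
The other patterns: stems whose last vowel is 'u' add the prefix be-; stems whose last vowel is 'i' or 'o' change the last vowel to 'u'.
So wefer → weferen.

weferen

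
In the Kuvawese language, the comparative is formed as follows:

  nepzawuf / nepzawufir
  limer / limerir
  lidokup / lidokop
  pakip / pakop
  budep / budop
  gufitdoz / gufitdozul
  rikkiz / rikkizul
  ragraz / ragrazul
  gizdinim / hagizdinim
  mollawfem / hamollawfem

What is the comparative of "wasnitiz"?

nepzawuf and lidokup both have last vowel 'u' yet inflect differently (nepzawufir, lidokop), so the last vowel is not what conditions the rule; the final letter is.
"wasnitiz" ends in -z. The stems ending in -z (gufitdoz → gufitdozul, rikkiz → rikkizul, ragraz → ragrazul) add -ul.
So wasnitiz → wasnitizul.

wasnitizul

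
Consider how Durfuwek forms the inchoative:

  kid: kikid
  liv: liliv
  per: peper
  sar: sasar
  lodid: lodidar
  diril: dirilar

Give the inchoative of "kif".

kikif

kid and lodid both end in -d yet inflect differently (kikid, lodidar), so the final letter is not what conditions the rule; the number of vowels is.
"kif" has 1 vowel. The stems with 1 vowel (kid → kikid, liv → liliv, per → peper) repeat the first consonant+vowel as a prefix.
The other pattern: stems with 2 vowels add -ar.
So kif → kikif.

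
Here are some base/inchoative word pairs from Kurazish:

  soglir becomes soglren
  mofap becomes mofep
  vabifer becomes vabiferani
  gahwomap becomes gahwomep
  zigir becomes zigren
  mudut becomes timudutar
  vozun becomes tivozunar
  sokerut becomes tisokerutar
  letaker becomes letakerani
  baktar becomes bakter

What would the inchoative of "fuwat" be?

fuwet

zigir and vabifer both end in -r yet inflect differently (zigren, vabiferani), so the final letter is not what conditions the rule; the last vowel is.
"fuwat" has last vowel 'a'. The stems whose last vowel is 'a' (mofap → mofep, baktar → bakter, gahwomap → gahwomep) change the last vowel to 'e'.
So fuwat → fuwet.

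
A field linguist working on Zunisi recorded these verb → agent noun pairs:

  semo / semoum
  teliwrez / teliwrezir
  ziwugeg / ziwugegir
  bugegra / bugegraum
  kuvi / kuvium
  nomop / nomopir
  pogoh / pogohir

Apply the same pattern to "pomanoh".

"pomanoh" ends in a consonant. The stems ending in a consonant (teliwrez → teliwrezir, pogoh → pogohir, ziwugeg → ziwugegir) add -ir.
The other pattern: stems ending in a vowel add -um.
So pomanoh → pomanohir.

pomanohir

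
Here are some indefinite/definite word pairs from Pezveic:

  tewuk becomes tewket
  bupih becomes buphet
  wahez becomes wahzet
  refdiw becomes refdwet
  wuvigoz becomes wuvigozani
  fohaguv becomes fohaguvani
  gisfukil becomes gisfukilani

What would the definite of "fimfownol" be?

wahez and wuvigoz both end in -z yet inflect differently (wahzet, wuvigozani), so the final letter is not what conditions the rule; the number of vowels is.
"fimfownol" has 3 vowels. The stems with 3 vowels (wuvigoz → wuvigozani, fohaguv → fohaguvani, gisfukil → gisfukilani) add -ani.
So fimfownol → fimfownolani.

fimfownolani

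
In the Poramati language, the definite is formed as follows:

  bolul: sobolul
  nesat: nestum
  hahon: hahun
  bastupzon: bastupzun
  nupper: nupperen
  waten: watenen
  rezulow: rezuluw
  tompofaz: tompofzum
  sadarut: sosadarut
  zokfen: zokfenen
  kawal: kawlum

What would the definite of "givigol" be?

givigul

"givigol" has last vowel 'o'. The stems whose last vowel is 'o' (rezulow → rezuluw, hahon → hahun, bastupzon → bastupzun) change the last vowel to 'u'.
So givigol → givigul.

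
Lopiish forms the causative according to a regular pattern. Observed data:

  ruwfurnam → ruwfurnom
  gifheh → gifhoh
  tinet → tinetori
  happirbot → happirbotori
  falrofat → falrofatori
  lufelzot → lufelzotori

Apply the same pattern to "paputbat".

tinet and gifheh both have last vowel 'e' yet inflect differently (tinetori, gifhoh), so the last vowel is not what conditions the rule; the final letter is.
"paputbat" ends in -t. The stems ending in -t (tinet → tinetori, falrofat → falrofatori, lufelzot → lufelzotori) add -ori.
So paputbat → paputbatori.

paputbatori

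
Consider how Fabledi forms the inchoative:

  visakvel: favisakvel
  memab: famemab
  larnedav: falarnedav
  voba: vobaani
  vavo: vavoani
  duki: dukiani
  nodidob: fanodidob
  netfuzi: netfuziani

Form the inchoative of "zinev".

fazinev

"zinev" ends in a consonant. The stems ending in a consonant (visakvel → favisakvel, larnedav → falarnedav, memab → famemab) add the prefix fa-.
So zinev → fazinev.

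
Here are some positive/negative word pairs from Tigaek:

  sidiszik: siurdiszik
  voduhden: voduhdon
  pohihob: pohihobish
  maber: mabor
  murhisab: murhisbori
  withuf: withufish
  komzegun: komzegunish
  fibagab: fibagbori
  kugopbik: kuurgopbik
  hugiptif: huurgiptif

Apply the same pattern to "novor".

voduhden and komzegun both end in -n yet inflect differently (voduhdon, komzegunish), so the final letter is not what conditions the rule; the last vowel is.
"novor" has last vowel 'o'. The one such stem in the data (pohihob → pohihobish) adds -ish, so the same rule applies.
The other patterns: stems whose last vowel is 'e' change the last vowel to 'o'; stems whose last vowel is 'i' insert -ur- after the first vowel; stems whose last vowel is 'a' delete the last vowel and add -ori.
So novor → novorish.

novorish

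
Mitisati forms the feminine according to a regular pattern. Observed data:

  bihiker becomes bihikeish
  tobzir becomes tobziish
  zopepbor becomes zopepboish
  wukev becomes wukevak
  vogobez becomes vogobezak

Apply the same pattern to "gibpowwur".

gibpowwuish

bihiker and wukev both have last vowel 'e' yet inflect differently (bihikeish, wukevak), so the last vowel is not what conditions the rule; the final letter is.
"gibpowwur" ends in -r. The stems ending in -r (bihiker → bihikeish, tobzir → tobziish, zopepbor → zopepboish) drop the final letter and add -ish.
The other pattern: stems ending in -v or -z add -ak.
So gibpowwur → gibpowwuish.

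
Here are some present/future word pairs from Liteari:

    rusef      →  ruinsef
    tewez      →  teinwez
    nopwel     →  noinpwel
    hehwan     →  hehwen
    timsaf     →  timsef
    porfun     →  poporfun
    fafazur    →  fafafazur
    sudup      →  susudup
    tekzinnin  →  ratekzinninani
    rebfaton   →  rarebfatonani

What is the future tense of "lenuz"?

rusef and timsaf both end in -f yet inflect differently (ruinsef, timsef), so the final letter is not what conditions the rule; the last vowel is.
"lenuz" has last vowel 'u'. The stems whose last vowel is 'u' (porfun → poporfun, fafazur → fafafazur, sudup → susudup) repeat the first consonant+vowel as a prefix.
So lenuz → lelenuz.

lelenuz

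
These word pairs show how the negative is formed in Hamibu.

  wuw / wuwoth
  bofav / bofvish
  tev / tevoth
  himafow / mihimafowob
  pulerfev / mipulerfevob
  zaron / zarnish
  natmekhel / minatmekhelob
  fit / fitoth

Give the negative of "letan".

tev and bofav both end in -v yet inflect differently (tevoth, bofvish), so the final letter is not what conditions the rule; the number of vowels is.
"letan" has 2 vowels. The stems with 2 vowels (bofav → bofvish, zaron → zarnish) delete the last vowel and add -ish.
The other patterns: stems with 1 vowel add -oth; stems with 3 vowels add mi- … -ob around the stem.
So letan → letnish.

letnish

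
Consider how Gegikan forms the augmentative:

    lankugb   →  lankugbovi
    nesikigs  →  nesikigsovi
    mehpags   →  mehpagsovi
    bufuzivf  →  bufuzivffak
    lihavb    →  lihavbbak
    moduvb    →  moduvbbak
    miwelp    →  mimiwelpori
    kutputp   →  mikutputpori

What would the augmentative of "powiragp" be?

lankugb and lihavb both end in -b yet inflect differently (lankugbovi, lihavbbak), so the final letter is not what conditions the rule; the second-to-last letter is.
"powiragp" has second-to-last letter 'g'. The stems whose second-to-last letter is 'g' (lankugb → lankugbovi, nesikigs → nesikigsovi, mehpags → mehpagsovi) add -ovi.
So powiragp → powiragpovi.

powiragpovi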